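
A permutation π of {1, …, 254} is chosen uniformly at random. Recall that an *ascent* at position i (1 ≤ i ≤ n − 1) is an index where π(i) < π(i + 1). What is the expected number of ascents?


Write X = Σ X_I over i = 1, …, 253, with X_I the indicator of one ascent.
There are 253 indicators.
For each fixed i, the pair (π(i), π(i+1)) is a uniformly random ordered pair of distinct values from {1, …, 254}; by symmetry P[π(i) < π(i+1)] = 1/2.
By linearity: E[X] = 253 · (1/2) = (254 − 1) · (1/2) = 253/2 ≈ 126.500000.

E[X] = 253/2 = 126.500000.


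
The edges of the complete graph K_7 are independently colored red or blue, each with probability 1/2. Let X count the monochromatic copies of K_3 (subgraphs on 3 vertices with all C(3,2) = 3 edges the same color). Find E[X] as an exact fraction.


Let X = Σ_S X_S over the C(7, 3) = 35 subsets S of size 3, where X_S = 1 if the K_3 on S is monochromatic.
For a fixed S, the K_3 on S has C(3, 2) = 3 edges. P[all 3 edges red] = (1/2)^3, and likewise for blue, so P[monochromatic] = 2·(1/2)^3 = 2^{1 − 3} = 1/4.
By linearity: E[X] = C(7, 3) · 2^{1 − 3} = 35 · 1/4 = 35/4.
Numerically: E[X] ≈ 8.750.

E[X] = C(7,3)·2^(1−C(3,2)) = 35/4 ≈ 8.750.


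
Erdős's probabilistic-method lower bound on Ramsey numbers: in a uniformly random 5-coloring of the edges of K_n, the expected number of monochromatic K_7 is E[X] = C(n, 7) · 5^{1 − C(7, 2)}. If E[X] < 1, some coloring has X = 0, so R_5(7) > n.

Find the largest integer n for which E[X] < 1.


We need C(n, 7) · 5^{1 − 21} < 1, i.e. C(n, 7) < 5^{21 − 1} = 95367431640625.
Check values of n near the boundary:
  n = 336: C(336, 7) = 90079147136880; 90079147136880 < 95367431640625? YES
  n = 337: C(337, 7) = 91989916924632; 91989916924632 < 95367431640625? YES
  n = 338: C(338, 7) = 93935323022736; 93935323022736 < 95367431640625? YES
  n = 339: C(339, 7) = 95915887062372; 95915887062372 < 95367431640625? NO
  n = 340: C(340, 7) = 97932136940560; 97932136940560 < 95367431640625? NO
The largest n with C(n, 7) < 95367431640625 is n = 338 (where E[X] = 93935323022736/95367431640625 ≈ 0.9850). Hence R_5(7) > 338, i.e. R_5(7) ≥ 339.

Largest n = 338; hence R_5(7) > 338.


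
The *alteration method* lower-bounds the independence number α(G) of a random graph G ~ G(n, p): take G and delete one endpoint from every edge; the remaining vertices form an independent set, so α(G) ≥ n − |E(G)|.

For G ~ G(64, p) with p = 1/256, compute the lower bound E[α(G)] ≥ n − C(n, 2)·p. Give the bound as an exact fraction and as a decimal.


E[|E(G)|] = C(64, 2)·p = 2016 · (1/256) = 63/8.
E[α(G)] ≥ n − E[|E(G)|] = 64 − 63/8 = 449/8.
Numerically: ≈ 56.125.
(This is only a lower bound; the true E[α(G)] may be larger.)

E[α(G)] ≥ 449/8 ≈ 56.125.


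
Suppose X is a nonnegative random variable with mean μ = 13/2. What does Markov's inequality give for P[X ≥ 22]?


μ = E[X] = 13/2, a = 22.
Markov: P[X ≥ 22] ≤ μ/a = (13/2)/22 = 13/44.
Numerically: ≈ 0.29545.
(Since a = 22 > μ = 6.50000, the bound 13/44 is < 1 and informative.)

P[X ≥ 22] ≤ 13/44 ≈ 0.29545.


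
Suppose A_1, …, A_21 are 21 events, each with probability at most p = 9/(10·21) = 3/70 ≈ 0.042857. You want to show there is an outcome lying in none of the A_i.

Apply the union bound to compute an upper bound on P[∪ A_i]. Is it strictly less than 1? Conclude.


Union bound: P[∪_{i=1}^{21} A_i] ≤ Σ_i P[A_i] ≤ 21·p = 21·(3/70) = 9/10.
Numerically: 9/10 ≈ 0.900000.
Is 9/10 < 1? YES.
Since P[∪ A_i] ≤ 9/10 < 1, the complement has P[∩ A_i^c] ≥ 1 − 9/10 = 1/10 > 0, so some outcome avoids every A_i.

21·p = 9/10 ≈ 0.900000; existence CERTIFIED by the union bound.


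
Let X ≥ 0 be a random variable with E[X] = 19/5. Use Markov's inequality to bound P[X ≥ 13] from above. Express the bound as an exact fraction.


μ = E[X] = 19/5, a = 13.
Markov: P[X ≥ 13] ≤ μ/a = (19/5)/13 = 19/65.
Numerically: ≈ 0.2923.
(Since a = 13 > μ = 3.8000, the bound 19/65 is < 1 and informative.)

P[X ≥ 13] ≤ 19/65 ≈ 0.2923.


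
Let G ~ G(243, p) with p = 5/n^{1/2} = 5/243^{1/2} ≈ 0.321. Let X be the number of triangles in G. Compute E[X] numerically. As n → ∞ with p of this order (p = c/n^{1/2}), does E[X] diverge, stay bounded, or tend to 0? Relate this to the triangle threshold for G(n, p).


Number of potential triangles: C(243, 3) = 2362041.
Each occurs with probability p³ ≈ (0.321)³ ≈ 3.29990e-02.
By linearity: E[X] = C(243, 3)·p³ ≈ 2362041 · 3.29990e-02 ≈ 77944.959.
Since α = 1/2 < 1, p = c/n^{1/2} ≫ 1/n is above the triangle threshold p ~ 1/n. Asymptotically E[X] ~ (c³/6)·n^{3(1−α)} = (5³/6)·n^{1.5} → ∞; triangles are abundant w.h.p.

E[X] ≈ 77944.959; in regime p = Θ(1/n^{1/2}) E[X] diverges (above the triangle threshold p ~ 1/n).


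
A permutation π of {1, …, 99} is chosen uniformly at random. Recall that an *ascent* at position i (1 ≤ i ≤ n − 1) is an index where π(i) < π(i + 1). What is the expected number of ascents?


Write X = Σ X_I over i = 1, …, 98, with X_I the indicator of one ascent.
There are 98 indicators.
For each fixed i, the pair (π(i), π(i+1)) is a uniformly random ordered pair of distinct values from {1, …, 99}; by symmetry P[π(i) < π(i+1)] = 1/2.
By linearity: E[X] = 98 · (1/2) = (99 − 1) · (1/2) = 49 ≈ 49.000000.

E[X] = 49 = 49.000000.


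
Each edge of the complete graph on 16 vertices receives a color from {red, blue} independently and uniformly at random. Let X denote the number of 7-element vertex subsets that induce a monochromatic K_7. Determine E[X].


Let X = Σ_S X_S over the C(16, 7) = 11440 subsets S of size 7, where X_S = 1 if the K_7 on S is monochromatic.
For a fixed S, the K_7 on S has C(7, 2) = 21 edges. P[all 21 edges red] = (1/2)^21, and likewise for blue, so P[monochromatic] = 2·(1/2)^21 = 2^{1 − 21} = 1/1048576.
By linearity: E[X] = C(16, 7) · 2^{1 − 21} = 11440 · 1/1048576 = 715/65536.
Numerically: E[X] ≈ 0.011.

E[X] = C(16,7)·2^(1−C(7,2)) = 715/65536 ≈ 0.011.


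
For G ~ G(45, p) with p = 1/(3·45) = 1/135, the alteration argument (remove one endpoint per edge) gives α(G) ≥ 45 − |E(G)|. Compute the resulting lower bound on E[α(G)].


E[|E(G)|] = C(45, 2)·p = 990 · (1/135) = 22/3.
E[α(G)] ≥ n − E[|E(G)|] = 45 − 22/3 = 113/3.
Numerically: ≈ 37.66667.
(This is only a lower bound; the true E[α(G)] may be larger.)

E[α(G)] ≥ 113/3 ≈ 37.66667.


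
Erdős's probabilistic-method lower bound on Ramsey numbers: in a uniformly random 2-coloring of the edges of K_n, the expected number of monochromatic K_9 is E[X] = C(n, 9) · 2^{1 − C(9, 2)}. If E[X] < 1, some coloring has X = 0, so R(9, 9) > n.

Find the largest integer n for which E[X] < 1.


We need C(n, 9) · 2^{1 − 36} < 1, i.e. C(n, 9) < 2^{36 − 1} = 34359738368.
Check values of n near the boundary:
  n = 61: C(61, 9) = 17341763505; 17341763505 < 34359738368? YES
  n = 62: C(62, 9) = 20286591270; 20286591270 < 34359738368? YES
  n = 63: C(63, 9) = 23667689815; 23667689815 < 34359738368? YES
  n = 64: C(64, 9) = 27540584512; 27540584512 < 34359738368? YES
  n = 65: C(65, 9) = 31966749880; 31966749880 < 34359738368? YES
  n = 66: C(66, 9) = 37014131440; 37014131440 < 34359738368? NO
  n = 67: C(67, 9) = 42757703560; 42757703560 < 34359738368? NO
  n = 68: C(68, 9) = 49280065120; 49280065120 < 34359738368? NO
The largest n with C(n, 9) < 34359738368 is n = 65 (where E[X] = 3995843735/4294967296 ≈ 0.9303549). Hence R(9, 9) > 65, i.e. R(9, 9) ≥ 66.

Largest n = 65; hence R(9, 9) > 65.


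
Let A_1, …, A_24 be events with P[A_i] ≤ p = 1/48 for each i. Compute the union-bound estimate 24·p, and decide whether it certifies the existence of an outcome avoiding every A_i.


Union bound: P[∪_{i=1}^{24} A_i] ≤ Σ_i P[A_i] ≤ 24·p = 24·(1/48) = 1/2.
Numerically: 1/2 ≈ 0.5000.
Is 1/2 < 1? YES.
Since P[∪ A_i] ≤ 1/2 < 1, the complement has P[∩ A_i^c] ≥ 1 − 1/2 = 1/2 > 0, so some outcome avoids every A_i.

24·p = 1/2 ≈ 0.5000; existence CERTIFIED by the union bound.


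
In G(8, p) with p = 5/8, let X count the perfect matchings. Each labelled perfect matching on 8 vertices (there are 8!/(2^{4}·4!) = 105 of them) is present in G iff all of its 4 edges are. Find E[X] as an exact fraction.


K_8 has 8!/(2^{4}·4!) = 105 labelled perfect matchings.
For each such perfect matching H, let X_H = 1 if all 4 edges of H are present in G. Then P[X_H = 1] = p^{4} = (5/8)^{4} = 625/4096.
By linearity: E[X] = Σ_H E[X_H] = 105 · p^{4} = 105 · 625/4096 = 65625/4096.
Numerically: E[X] ≈ 16.02.

E[X] = 105 · (5/8)^{4} = 65625/4096 ≈ 16.02.


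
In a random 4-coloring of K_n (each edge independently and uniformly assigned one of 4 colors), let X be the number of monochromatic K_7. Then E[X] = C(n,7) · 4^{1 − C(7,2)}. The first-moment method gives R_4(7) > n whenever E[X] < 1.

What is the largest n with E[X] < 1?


We need C(n, 7) · 4^{1 − 21} < 1, i.e. C(n, 7) < 4^{21 − 1} = 1099511627776.
Check values of n near the boundary:
  n = 178: C(178, 7) = 996867063280; 996867063280 < 1099511627776? YES
  n = 179: C(179, 7) = 1037437234460; 1037437234460 < 1099511627776? YES
  n = 180: C(180, 7) = 1079414463600; 1079414463600 < 1099511627776? YES
  n = 181: C(181, 7) = 1122839183400; 1122839183400 < 1099511627776? NO
The largest n with C(n, 7) < 1099511627776 is n = 180 (where E[X] = 67463403975/68719476736 ≈ 0.98172). Hence R_4(7) > 180, i.e. R_4(7) ≥ 181.

Largest n = 180; hence R_4(7) > 180.


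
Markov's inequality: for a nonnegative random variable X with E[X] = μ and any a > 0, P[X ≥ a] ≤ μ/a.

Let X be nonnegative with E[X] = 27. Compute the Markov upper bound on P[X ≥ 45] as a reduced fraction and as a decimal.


μ = E[X] = 27, a = 45.
Markov: P[X ≥ 45] ≤ μ/a = (27)/45 = 3/5.
Numerically: ≈ 0.60000.
(Since a = 45 > μ = 27.00000, the bound 3/5 is < 1 and informative.)

P[X ≥ 45] ≤ 3/5 ≈ 0.60000.


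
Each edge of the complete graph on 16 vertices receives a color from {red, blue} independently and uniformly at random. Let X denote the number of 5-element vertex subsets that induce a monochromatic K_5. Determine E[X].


Let X = Σ_S X_S over the C(16, 5) = 4368 subsets S of size 5, where X_S = 1 if the K_5 on S is monochromatic.
For a fixed S, the K_5 on S has C(5, 2) = 10 edges. P[all 10 edges red] = (1/2)^10, and likewise for blue, so P[monochromatic] = 2·(1/2)^10 = 2^{1 − 10} = 1/512.
Summing: E[X] = C(16, 5) · 2^{1 − 10} = 4368 · 1/512 = 273/32.
Numerically: E[X] ≈ 8.531.

E[X] = C(16,5)·2^(1−C(5,2)) = 273/32 ≈ 8.531.


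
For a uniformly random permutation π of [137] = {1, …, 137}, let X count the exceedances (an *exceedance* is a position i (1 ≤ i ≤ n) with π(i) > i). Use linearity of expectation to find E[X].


Write X = Σ_{i=1}^{137} X_i, where X_i = 1_{π(i) > i}.
For each fixed i, π(i) is uniform over {1, …, 137} (marginal of a uniform permutation), so P[π(i) > i] = (n − i)/n. Summing: Σ_{i=1}^{137} (n − i)/n = (0 + 1 + … + 136)/137 = 137(137 − 1)/(2·137) = (137 − 1)/2.
Hence E[X] = Σ_{i=1}^{137} (137 − i)/137 = 68 ≈ 68.000.

E[X] = 68 = 68.000.


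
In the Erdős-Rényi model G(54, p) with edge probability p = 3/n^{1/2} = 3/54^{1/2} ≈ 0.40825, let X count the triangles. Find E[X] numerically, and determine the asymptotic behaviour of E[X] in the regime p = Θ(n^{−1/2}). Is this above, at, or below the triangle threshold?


Number of potential triangles: C(54, 3) = 24804.
Each occurs with probability p³ ≈ (0.40825)³ ≈ 6.8041382e-02.
By linearity: E[X] = C(54, 3)·p³ ≈ 24804 · 6.8041382e-02 ≈ 1687.69843.
Since α = 1/2 < 1, p = c/n^{1/2} ≫ 1/n is above the triangle threshold p ~ 1/n. Asymptotically E[X] ~ (c³/6)·n^{3(1−α)} = (3³/6)·n^{1.5} → ∞; triangles are abundant w.h.p.

E[X] ≈ 1687.69843; in regime p = Θ(1/n^{1/2}) E[X] diverges (above the triangle threshold p ~ 1/n).


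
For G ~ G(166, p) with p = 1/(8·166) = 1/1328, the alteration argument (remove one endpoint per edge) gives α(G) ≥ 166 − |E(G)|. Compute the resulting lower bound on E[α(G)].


E[|E(G)|] = C(166, 2)·p = 13695 · (1/1328) = 165/16.
E[α(G)] ≥ n − E[|E(G)|] = 166 − 165/16 = 2491/16.
Numerically: ≈ 155.68750.
(This is only a lower bound; the true E[α(G)] may be larger.)

E[α(G)] ≥ 2491/16 ≈ 155.68750.


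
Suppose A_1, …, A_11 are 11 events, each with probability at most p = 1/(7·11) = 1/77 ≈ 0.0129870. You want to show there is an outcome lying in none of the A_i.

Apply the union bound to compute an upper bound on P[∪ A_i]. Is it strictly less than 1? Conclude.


Union bound: P[∪_{i=1}^{11} A_i] ≤ Σ_i P[A_i] ≤ 11·p = 11·(1/77) = 1/7.
Numerically: 1/7 ≈ 0.1428571.
Is 1/7 < 1? YES.
Since P[∪ A_i] ≤ 1/7 < 1, the complement has P[∩ A_i^c] ≥ 1 − 1/7 = 6/7 > 0, so some outcome avoids every A_i.

11·p = 1/7 ≈ 0.1428571; existence CERTIFIED by the union bound.


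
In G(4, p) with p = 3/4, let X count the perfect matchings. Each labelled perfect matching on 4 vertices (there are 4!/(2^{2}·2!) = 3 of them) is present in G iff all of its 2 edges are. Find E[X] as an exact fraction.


K_4 has 4!/(2^{2}·2!) = 3 labelled perfect matchings.
For each such perfect matching H, let X_H = 1 if all 2 edges of H are present in G. Then P[X_H = 1] = p^{2} = (3/4)^{2} = 9/16.
By linearity of expectation: E[X] = Σ_H E[X_H] = 3 · p^{2} = 3 · 9/16 = 27/16.
Numerically: E[X] ≈ 1.688.

E[X] = 3 · (3/4)^{2} = 27/16 ≈ 1.688.


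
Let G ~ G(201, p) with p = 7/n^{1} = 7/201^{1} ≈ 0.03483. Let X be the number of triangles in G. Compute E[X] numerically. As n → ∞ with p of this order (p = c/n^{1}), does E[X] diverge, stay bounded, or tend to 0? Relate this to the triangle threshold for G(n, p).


Number of potential triangles: C(201, 3) = 1333300.
Each occurs with probability p³ ≈ (0.03483)³ ≈ 4.223825e-05.
By linearity: E[X] = C(201, 3)·p³ ≈ 1333300 · 4.223825e-05 ≈ 56.3163.
Here α = 1, so p = 7/n is exactly at the triangle threshold p ~ 1/n. Asymptotically E[X] → c³/6 = 7³/6 = 343/6 ≈ 57.1667, a bounded constant. In this regime the triangle count is asymptotically Poisson(c³/6).

E[X] ≈ 56.3163; in regime p = Θ(1/n^{1}) E[X] stays bounded (at the triangle threshold p ~ 1/n).


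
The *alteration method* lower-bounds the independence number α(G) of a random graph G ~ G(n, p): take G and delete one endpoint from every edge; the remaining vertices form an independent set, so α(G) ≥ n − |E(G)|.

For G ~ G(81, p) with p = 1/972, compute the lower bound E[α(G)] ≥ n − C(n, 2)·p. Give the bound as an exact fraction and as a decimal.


E[|E(G)|] = C(81, 2)·p = 3240 · (1/972) = 10/3.
E[α(G)] ≥ n − E[|E(G)|] = 81 − 10/3 = 233/3.
Numerically: ≈ 77.666667.
(This is only a lower bound; the true E[α(G)] may be larger.)

E[α(G)] ≥ 233/3 ≈ 77.666667.


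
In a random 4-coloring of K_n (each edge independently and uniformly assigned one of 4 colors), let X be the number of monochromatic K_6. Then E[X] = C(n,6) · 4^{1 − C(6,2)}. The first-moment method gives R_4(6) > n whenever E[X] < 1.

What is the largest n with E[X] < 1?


We need C(n, 6) · 4^{1 − 15} < 1, i.e. C(n, 6) < 4^{15 − 1} = 268435456.
Check values of n near the boundary:
  n = 75: C(75, 6) = 201359550; 201359550 < 268435456? YES
  n = 76: C(76, 6) = 218618940; 218618940 < 268435456? YES
  n = 77: C(77, 6) = 237093780; 237093780 < 268435456? YES
  n = 78: C(78, 6) = 256851595; 256851595 < 268435456? YES
  n = 79: C(79, 6) = 277962685; 277962685 < 268435456? NO
The largest n with C(n, 6) < 268435456 is n = 78 (where E[X] = 256851595/268435456 ≈ 0.9568468). Hence R_4(6) > 78, i.e. R_4(6) ≥ 79.

Largest n = 78; hence R_4(6) > 78.


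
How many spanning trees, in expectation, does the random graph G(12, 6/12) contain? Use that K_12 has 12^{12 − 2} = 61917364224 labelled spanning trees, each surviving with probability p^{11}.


K_12 has 12^{12 − 2} = 61917364224 labelled spanning trees.
For each such spanning tree H, let X_H = 1 if all 11 edges of H are present in G. Then P[X_H = 1] = p^{11} = (1/2)^{11} = 1/2048.
Summing the indicators: E[X] = Σ_H E[X_H] = 61917364224 · p^{11} = 61917364224 · 1/2048 = 30233088.
Numerically: E[X] ≈ 3.023e+07.

E[X] = 61917364224 · (1/2)^{11} = 30233088 ≈ 3.023e+07.


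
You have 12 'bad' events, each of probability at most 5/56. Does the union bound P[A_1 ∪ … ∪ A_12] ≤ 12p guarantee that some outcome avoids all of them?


Union bound: P[∪_{i=1}^{12} A_i] ≤ Σ_i P[A_i] ≤ 12·p = 12·(5/56) = 15/14.
Numerically: 15/14 ≈ 1.0714.
Is 15/14 < 1? NO.
Since the bound 15/14 is ≥ 1, the union bound is uninformative here; it does NOT by itself certify existence.

12·p = 15/14 ≈ 1.0714; existence NOT certified by the union bound.


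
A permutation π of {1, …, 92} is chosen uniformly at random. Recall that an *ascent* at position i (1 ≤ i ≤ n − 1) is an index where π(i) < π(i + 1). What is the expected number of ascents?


Write X = Σ X_I over i = 1, …, 91, with X_I the indicator of one ascent.
There are 91 indicators.
For each fixed i, the pair (π(i), π(i+1)) is a uniformly random ordered pair of distinct values from {1, …, 92}; by symmetry P[π(i) < π(i+1)] = 1/2.
By linearity: E[X] = 91 · (1/2) = (92 − 1) · (1/2) = 91/2 ≈ 45.500000.

E[X] = 91/2 = 45.500000.


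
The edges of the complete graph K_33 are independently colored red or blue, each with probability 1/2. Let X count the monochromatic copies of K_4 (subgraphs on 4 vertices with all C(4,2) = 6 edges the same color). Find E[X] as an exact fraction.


Let X = Σ_S X_S over the C(33, 4) = 40920 subsets S of size 4, where X_S = 1 if the K_4 on S is monochromatic.
For a fixed S, the K_4 on S has C(4, 2) = 6 edges. P[all 6 edges red] = (1/2)^6, and likewise for blue, so P[monochromatic] = 2·(1/2)^6 = 2^{1 − 6} = 1/32.
By linearity of expectation: E[X] = C(33, 4) · 2^{1 − 6} = 40920 · 1/32 = 5115/4.
Numerically: E[X] ≈ 1278.7500.

E[X] = C(33,4)·2^(1−C(4,2)) = 5115/4 ≈ 1278.7500.


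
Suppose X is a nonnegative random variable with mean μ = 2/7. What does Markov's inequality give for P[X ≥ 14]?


μ = E[X] = 2/7, a = 14.
Markov: P[X ≥ 14] ≤ μ/a = (2/7)/14 = 1/49.
Numerically: ≈ 0.020.
(Since a = 14 > μ = 0.286, the bound 1/49 is < 1 and informative.)

P[X ≥ 14] ≤ 1/49 ≈ 0.020.


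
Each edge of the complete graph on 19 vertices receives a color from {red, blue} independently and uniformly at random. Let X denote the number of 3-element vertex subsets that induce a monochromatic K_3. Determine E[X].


Let X = Σ_S X_S over the C(19, 3) = 969 subsets S of size 3, where X_S = 1 if the K_3 on S is monochromatic.
For a fixed S, the K_3 on S has C(3, 2) = 3 edges. P[all 3 edges red] = (1/2)^3, and likewise for blue, so P[monochromatic] = 2·(1/2)^3 = 2^{1 − 3} = 1/4.
By linearity: E[X] = C(19, 3) · 2^{1 − 3} = 969 · 1/4 = 969/4.
Numerically: E[X] ≈ 242.250.

E[X] = C(19,3)·2^(1−C(3,2)) = 969/4 ≈ 242.250.


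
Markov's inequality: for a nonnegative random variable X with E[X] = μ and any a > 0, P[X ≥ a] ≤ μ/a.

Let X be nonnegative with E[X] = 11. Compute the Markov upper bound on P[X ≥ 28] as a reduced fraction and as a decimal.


μ = E[X] = 11, a = 28.
Markov: P[X ≥ 28] ≤ μ/a = (11)/28 = 11/28.
Numerically: ≈ 0.3929.
(Since a = 28 > μ = 11.0000, the bound 11/28 is < 1 and informative.)

P[X ≥ 28] ≤ 11/28 ≈ 0.3929.


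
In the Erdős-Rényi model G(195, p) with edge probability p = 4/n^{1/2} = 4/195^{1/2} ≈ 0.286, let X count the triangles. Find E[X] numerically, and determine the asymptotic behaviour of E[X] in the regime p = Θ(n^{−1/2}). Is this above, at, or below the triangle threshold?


Number of potential triangles: C(195, 3) = 1216865.
Each occurs with probability p³ ≈ (0.286)³ ≈ 2.35033e-02.
By linearity: E[X] = C(195, 3)·p³ ≈ 1216865 · 2.35033e-02 ≈ 28600.291.
Since α = 1/2 < 1, p = c/n^{1/2} ≫ 1/n is above the triangle threshold p ~ 1/n. Asymptotically E[X] ~ (c³/6)·n^{3(1−α)} = (4³/6)·n^{1.5} → ∞; triangles are abundant w.h.p.

E[X] ≈ 28600.291; in regime p = Θ(1/n^{1/2}) E[X] diverges (above the triangle threshold p ~ 1/n).


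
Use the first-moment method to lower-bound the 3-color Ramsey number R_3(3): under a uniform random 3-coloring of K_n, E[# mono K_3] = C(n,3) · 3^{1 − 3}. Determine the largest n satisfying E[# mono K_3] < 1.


We need C(n, 3) · 3^{1 − 3} < 1, i.e. C(n, 3) < 3^{3 − 1} = 9.
Check values of n near the boundary:
  n = 3: C(3, 3) = 1; 1 < 9? YES
  n = 4: C(4, 3) = 4; 4 < 9? YES
  n = 5: C(5, 3) = 10; 10 < 9? NO
  n = 6: C(6, 3) = 20; 20 < 9? NO
The largest n with C(n, 3) < 9 is n = 4 (where E[X] = 4/9 ≈ 0.444444). Hence R_3(3) > 4, i.e. R_3(3) ≥ 5.

Largest n = 4; hence R_3(3) > 4.


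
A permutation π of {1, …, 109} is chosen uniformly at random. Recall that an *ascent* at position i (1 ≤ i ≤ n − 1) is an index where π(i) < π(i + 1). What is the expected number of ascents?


Write X = Σ X_I over i = 1, …, 108, with X_I the indicator of one ascent.
There are 108 indicators.
For each fixed i, the pair (π(i), π(i+1)) is a uniformly random ordered pair of distinct values from {1, …, 109}; by symmetry P[π(i) < π(i+1)] = 1/2.
By linearity: E[X] = 108 · (1/2) = (109 − 1) · (1/2) = 54 ≈ 54.00000.

E[X] = 54 = 54.00000.


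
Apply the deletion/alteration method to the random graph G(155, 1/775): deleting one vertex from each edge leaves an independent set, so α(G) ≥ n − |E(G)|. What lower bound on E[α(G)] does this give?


E[|E(G)|] = C(155, 2)·p = 11935 · (1/775) = 77/5.
E[α(G)] ≥ n − E[|E(G)|] = 155 − 77/5 = 698/5.
Numerically: ≈ 139.6000.
(This is only a lower bound; the true E[α(G)] may be larger.)

E[α(G)] ≥ 698/5 ≈ 139.6000.


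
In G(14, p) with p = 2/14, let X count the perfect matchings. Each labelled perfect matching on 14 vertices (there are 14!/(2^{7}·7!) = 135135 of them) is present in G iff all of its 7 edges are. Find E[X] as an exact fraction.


K_14 has 14!/(2^{7}·7!) = 135135 labelled perfect matchings.
For each such perfect matching H, let X_H = 1 if all 7 edges of H are present in G. Then P[X_H = 1] = p^{7} = (1/7)^{7} = 1/823543.
By linearity: E[X] = Σ_H E[X_H] = 135135 · p^{7} = 135135 · 1/823543 = 19305/117649.
Numerically: E[X] ≈ 0.16409.

E[X] = 135135 · (1/7)^{7} = 19305/117649 ≈ 0.16409.


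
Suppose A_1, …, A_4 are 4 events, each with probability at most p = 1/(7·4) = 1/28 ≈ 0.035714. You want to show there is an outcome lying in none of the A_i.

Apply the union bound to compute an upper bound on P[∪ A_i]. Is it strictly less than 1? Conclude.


Union bound: P[∪_{i=1}^{4} A_i] ≤ Σ_i P[A_i] ≤ 4·p = 4·(1/28) = 1/7.
Numerically: 1/7 ≈ 0.142857.
Is 1/7 < 1? YES.
Since P[∪ A_i] ≤ 1/7 < 1, the complement has P[∩ A_i^c] ≥ 1 − 1/7 = 6/7 > 0, so some outcome avoids every A_i.

4·p = 1/7 ≈ 0.142857; existence CERTIFIED by the union bound.


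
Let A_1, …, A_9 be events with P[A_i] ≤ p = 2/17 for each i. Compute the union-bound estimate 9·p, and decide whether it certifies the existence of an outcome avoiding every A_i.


Union bound: P[∪_{i=1}^{9} A_i] ≤ Σ_i P[A_i] ≤ 9·p = 9·(2/17) = 18/17.
Numerically: 18/17 ≈ 1.0588.
Is 18/17 < 1? NO.
Since the bound 18/17 is ≥ 1, the union bound is uninformative here; it does NOT by itself certify existence.

9·p = 18/17 ≈ 1.0588; existence NOT certified by the union bound.


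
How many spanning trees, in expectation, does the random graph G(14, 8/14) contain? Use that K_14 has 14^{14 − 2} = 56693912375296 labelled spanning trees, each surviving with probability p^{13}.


K_14 has 14^{14 − 2} = 56693912375296 labelled spanning trees.
For each such spanning tree H, let X_H = 1 if all 13 edges of H are present in G. Then P[X_H = 1] = p^{13} = (4/7)^{13} = 67108864/96889010407.
By linearity: E[X] = Σ_H E[X_H] = 56693912375296 · p^{13} = 56693912375296 · 67108864/96889010407 = 274877906944/7.
Numerically: E[X] ≈ 3.9268e+10.

E[X] = 56693912375296 · (4/7)^{13} = 274877906944/7 ≈ 3.9268e+10.


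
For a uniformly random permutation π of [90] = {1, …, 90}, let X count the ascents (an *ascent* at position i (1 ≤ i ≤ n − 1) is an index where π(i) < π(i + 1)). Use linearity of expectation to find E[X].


Write X = Σ X_I over i = 1, …, 89, with X_I the indicator of one ascent.
There are 89 indicators.
For each fixed i, the pair (π(i), π(i+1)) is a uniformly random ordered pair of distinct values from {1, …, 90}; by symmetry P[π(i) < π(i+1)] = 1/2.
By linearity: E[X] = 89 · (1/2) = (90 − 1) · (1/2) = 89/2 ≈ 44.500000.

E[X] = 89/2 = 44.500000.


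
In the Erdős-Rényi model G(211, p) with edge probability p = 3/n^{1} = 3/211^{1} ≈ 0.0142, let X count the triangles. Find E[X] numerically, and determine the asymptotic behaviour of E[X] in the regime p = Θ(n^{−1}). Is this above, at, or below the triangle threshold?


Number of potential triangles: C(211, 3) = 1543465.
Each occurs with probability p³ ≈ (0.0142)³ ≈ 2.87420e-06.
By linearity: E[X] = C(211, 3)·p³ ≈ 1543465 · 2.87420e-06 ≈ 4.436.
Here α = 1, so p = 3/n is exactly at the triangle threshold p ~ 1/n. Asymptotically E[X] → c³/6 = 3³/6 = 9/2 ≈ 4.500, a bounded constant. In this regime the triangle count is asymptotically Poisson(c³/6).

E[X] ≈ 4.436; in regime p = Θ(1/n^{1}) E[X] stays bounded (at the triangle threshold p ~ 1/n).


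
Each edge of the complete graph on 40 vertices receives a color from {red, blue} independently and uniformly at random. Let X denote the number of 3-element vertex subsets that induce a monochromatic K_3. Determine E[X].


Let X = Σ_S X_S over the C(40, 3) = 9880 subsets S of size 3, where X_S = 1 if the K_3 on S is monochromatic.
For a fixed S, the K_3 on S has C(3, 2) = 3 edges. P[all 3 edges red] = (1/2)^3, and likewise for blue, so P[monochromatic] = 2·(1/2)^3 = 2^{1 − 3} = 1/4.
By linearity of expectation: E[X] = C(40, 3) · 2^{1 − 3} = 9880 · 1/4 = 2470.
Numerically: E[X] ≈ 2470.0000.

E[X] = C(40,3)·2^(1−C(3,2)) = 2470 ≈ 2470.0000.


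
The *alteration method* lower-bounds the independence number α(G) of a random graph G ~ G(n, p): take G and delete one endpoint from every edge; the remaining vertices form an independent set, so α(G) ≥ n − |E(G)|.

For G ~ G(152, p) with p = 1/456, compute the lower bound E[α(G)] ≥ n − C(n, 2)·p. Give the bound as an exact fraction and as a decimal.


E[|E(G)|] = C(152, 2)·p = 11476 · (1/456) = 151/6.
E[α(G)] ≥ n − E[|E(G)|] = 152 − 151/6 = 761/6.
Numerically: ≈ 126.83333.
(This is only a lower bound; the true E[α(G)] may be larger.)

E[α(G)] ≥ 761/6 ≈ 126.83333.


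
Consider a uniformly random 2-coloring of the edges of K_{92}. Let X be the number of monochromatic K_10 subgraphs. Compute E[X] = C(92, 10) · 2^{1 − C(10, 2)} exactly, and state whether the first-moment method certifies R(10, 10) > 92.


E[X] = C(92, 10) · 2^{1 − 45} = 7210666060598 · 2^{−44} = 7210666060598/17592186044416.
As a reduced fraction: E[X] = 3605333030299/8796093022208 ≈ 0.4099.
Is E[X] < 1? YES.
Since E[X] < 1, there exists a 2-coloring of K_{92} with no monochromatic K_10; hence R(10, 10) > 92.

E[X] = 3605333030299/8796093022208 ≈ 0.4099; E[X] < 1, so R(10, 10) > 92.


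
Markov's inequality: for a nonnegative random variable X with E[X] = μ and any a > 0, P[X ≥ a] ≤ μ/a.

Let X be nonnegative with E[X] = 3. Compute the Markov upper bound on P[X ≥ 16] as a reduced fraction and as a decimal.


μ = E[X] = 3, a = 16.
Markov: P[X ≥ 16] ≤ μ/a = (3)/16 = 3/16.
Numerically: ≈ 0.187500.
(Since a = 16 > μ = 3.000000, the bound 3/16 is < 1 and informative.)

P[X ≥ 16] ≤ 3/16 ≈ 0.187500.


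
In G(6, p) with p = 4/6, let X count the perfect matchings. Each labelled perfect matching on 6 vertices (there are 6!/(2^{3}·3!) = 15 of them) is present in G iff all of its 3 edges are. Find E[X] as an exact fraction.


K_6 has 6!/(2^{3}·3!) = 15 labelled perfect matchings.
For each such perfect matching H, let X_H = 1 if all 3 edges of H are present in G. Then P[X_H = 1] = p^{3} = (2/3)^{3} = 8/27.
By linearity: E[X] = Σ_H E[X_H] = 15 · p^{3} = 15 · 8/27 = 40/9.
Numerically: E[X] ≈ 4.44.

E[X] = 15 · (2/3)^{3} = 40/9 ≈ 4.44.


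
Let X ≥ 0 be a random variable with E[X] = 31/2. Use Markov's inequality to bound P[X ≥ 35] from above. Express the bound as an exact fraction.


μ = E[X] = 31/2, a = 35.
Markov: P[X ≥ 35] ≤ μ/a = (31/2)/35 = 31/70.
Numerically: ≈ 0.4429.
(Since a = 35 > μ = 15.5000, the bound 31/70 is < 1 and informative.)

P[X ≥ 35] ≤ 31/70 ≈ 0.4429.


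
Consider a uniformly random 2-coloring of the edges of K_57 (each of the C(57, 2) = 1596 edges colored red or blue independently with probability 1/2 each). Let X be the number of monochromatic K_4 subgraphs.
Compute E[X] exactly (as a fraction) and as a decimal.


Let X = Σ_S X_S over the C(57, 4) = 395010 subsets S of size 4, where X_S = 1 if the K_4 on S is monochromatic.
For a fixed S, the K_4 on S has C(4, 2) = 6 edges. P[all 6 edges red] = (1/2)^6, and likewise for blue, so P[monochromatic] = 2·(1/2)^6 = 2^{1 − 6} = 1/32.
By linearity: E[X] = C(57, 4) · 2^{1 − 6} = 395010 · 1/32 = 197505/16.
Numerically: E[X] ≈ 12344.0625.

E[X] = C(57,4)·2^(1−C(4,2)) = 197505/16 ≈ 12344.0625.


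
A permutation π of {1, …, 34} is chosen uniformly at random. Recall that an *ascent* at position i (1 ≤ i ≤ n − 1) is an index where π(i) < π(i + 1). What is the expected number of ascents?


Write X = Σ X_I over i = 1, …, 33, with X_I the indicator of one ascent.
There are 33 indicators.
For each fixed i, the pair (π(i), π(i+1)) is a uniformly random ordered pair of distinct values from {1, …, 34}; by symmetry P[π(i) < π(i+1)] = 1/2.
By linearity: E[X] = 33 · (1/2) = (34 − 1) · (1/2) = 33/2 ≈ 16.500.

E[X] = 33/2 = 16.500.


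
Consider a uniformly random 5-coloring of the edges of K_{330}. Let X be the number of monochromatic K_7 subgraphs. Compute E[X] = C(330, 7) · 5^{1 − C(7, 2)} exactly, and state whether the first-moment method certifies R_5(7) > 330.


E[X] = C(330, 7) · 5^{1 − 21} = 79313455049400 · 5^{−20} = 79313455049400/95367431640625.
As a reduced fraction: E[X] = 3172538201976/3814697265625 ≈ 0.831662.
Is E[X] < 1? YES.
Since E[X] < 1, there exists a 5-coloring of K_{330} with no monochromatic K_7; hence R_5(7) > 330.

E[X] = 3172538201976/3814697265625 ≈ 0.831662; E[X] < 1, so R_5(7) > 330.


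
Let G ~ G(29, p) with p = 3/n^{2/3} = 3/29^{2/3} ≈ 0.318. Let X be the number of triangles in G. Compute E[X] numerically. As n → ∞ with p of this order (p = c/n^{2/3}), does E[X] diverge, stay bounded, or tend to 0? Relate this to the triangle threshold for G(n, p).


Number of potential triangles: C(29, 3) = 3654.
Each occurs with probability p³ ≈ (0.318)³ ≈ 3.21046e-02.
By linearity: E[X] = C(29, 3)·p³ ≈ 3654 · 3.21046e-02 ≈ 117.310.
Since α = 2/3 < 1, p = c/n^{2/3} ≫ 1/n is above the triangle threshold p ~ 1/n. Asymptotically E[X] ~ (c³/6)·n^{3(1−α)} = (3³/6)·n^{1} → ∞; triangles are abundant w.h.p.

E[X] ≈ 117.310; in regime p = Θ(1/n^{2/3}) E[X] diverges (above the triangle threshold p ~ 1/n).


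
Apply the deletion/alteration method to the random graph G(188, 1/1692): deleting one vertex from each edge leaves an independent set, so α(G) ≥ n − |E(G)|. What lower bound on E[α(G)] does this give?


E[|E(G)|] = C(188, 2)·p = 17578 · (1/1692) = 187/18.
E[α(G)] ≥ n − E[|E(G)|] = 188 − 187/18 = 3197/18.
Numerically: ≈ 177.6111.
(This is only a lower bound; the true E[α(G)] may be larger.)

E[α(G)] ≥ 3197/18 ≈ 177.6111.


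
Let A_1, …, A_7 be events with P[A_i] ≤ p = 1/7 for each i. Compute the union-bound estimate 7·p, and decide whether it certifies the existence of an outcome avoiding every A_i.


Union bound: P[∪_{i=1}^{7} A_i] ≤ Σ_i P[A_i] ≤ 7·p = 7·(1/7) = 1.
Numerically: 1 ≈ 1.00000.
Is 1 < 1? NO.
Since the bound 1 is ≥ 1, the union bound is uninformative here; it does NOT by itself certify existence.

7·p = 1 ≈ 1.00000; existence NOT certified by the union bound.


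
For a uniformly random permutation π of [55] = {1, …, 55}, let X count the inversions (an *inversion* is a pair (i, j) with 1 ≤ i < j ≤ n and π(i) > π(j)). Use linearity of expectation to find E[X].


Write X = Σ X_I over the C(55, 2) = 1485 pairs i < j, with X_I the indicator of one inversion.
There are 1485 indicators.
For each fixed pair i < j, the values π(i) and π(j) are two distinct elements of {1, …, 55} in uniformly random order; by symmetry P[π(i) > π(j)] = 1/2.
By linearity: E[X] = 1485 · (1/2) = C(55, 2) · (1/2) = 1485/2 = 1485/2 ≈ 742.50000.

E[X] = 1485/2 = 742.50000.


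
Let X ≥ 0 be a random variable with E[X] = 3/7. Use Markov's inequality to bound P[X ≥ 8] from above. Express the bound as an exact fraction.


μ = E[X] = 3/7, a = 8.
Markov: P[X ≥ 8] ≤ μ/a = (3/7)/8 = 3/56.
Numerically: ≈ 0.053571.
(Since a = 8 > μ = 0.428571, the bound 3/56 is < 1 and informative.)

P[X ≥ 8] ≤ 3/56 ≈ 0.053571.


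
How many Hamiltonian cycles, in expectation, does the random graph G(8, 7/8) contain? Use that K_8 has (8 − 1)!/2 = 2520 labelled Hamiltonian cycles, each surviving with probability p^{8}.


K_8 has (8 − 1)!/2 = 2520 labelled Hamiltonian cycles.
For each such Hamiltonian cycle H, let X_H = 1 if all 8 edges of H are present in G. Then P[X_H = 1] = p^{8} = (7/8)^{8} = 5764801/16777216.
Summing the indicators: E[X] = Σ_H E[X_H] = 2520 · p^{8} = 2520 · 5764801/16777216 = 1815912315/2097152.
Numerically: E[X] ≈ 866.

E[X] = 2520 · (7/8)^{8} = 1815912315/2097152 ≈ 866.


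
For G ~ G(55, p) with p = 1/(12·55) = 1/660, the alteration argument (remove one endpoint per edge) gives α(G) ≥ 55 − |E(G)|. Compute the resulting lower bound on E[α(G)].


E[|E(G)|] = C(55, 2)·p = 1485 · (1/660) = 9/4.
E[α(G)] ≥ n − E[|E(G)|] = 55 − 9/4 = 211/4.
Numerically: ≈ 52.7500.
(This is only a lower bound; the true E[α(G)] may be larger.)

E[α(G)] ≥ 211/4 ≈ 52.7500.


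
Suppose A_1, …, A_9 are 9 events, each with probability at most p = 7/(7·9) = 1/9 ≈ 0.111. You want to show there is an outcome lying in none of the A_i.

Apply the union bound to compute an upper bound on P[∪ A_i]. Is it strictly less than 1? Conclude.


Union bound: P[∪_{i=1}^{9} A_i] ≤ Σ_i P[A_i] ≤ 9·p = 9·(1/9) = 1.
Numerically: 1 ≈ 1.000.
Is 1 < 1? NO.
Since the bound 1 is ≥ 1, the union bound is uninformative here; it does NOT by itself certify existence.

9·p = 1 ≈ 1.000; existence NOT certified by the union bound.


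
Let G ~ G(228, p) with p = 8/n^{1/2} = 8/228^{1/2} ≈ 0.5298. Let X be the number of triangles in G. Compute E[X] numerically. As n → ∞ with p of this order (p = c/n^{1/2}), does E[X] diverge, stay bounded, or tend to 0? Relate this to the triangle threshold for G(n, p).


Number of potential triangles: C(228, 3) = 1949476.
Each occurs with probability p³ ≈ (0.5298)³ ≈ 1.487194e-01.
By linearity: E[X] = C(228, 3)·p³ ≈ 1949476 · 1.487194e-01 ≈ 289924.9450.
Since α = 1/2 < 1, p = c/n^{1/2} ≫ 1/n is above the triangle threshold p ~ 1/n. Asymptotically E[X] ~ (c³/6)·n^{3(1−α)} = (8³/6)·n^{1.5} → ∞; triangles are abundant w.h.p.

E[X] ≈ 289924.9450; in regime p = Θ(1/n^{1/2}) E[X] diverges (above the triangle threshold p ~ 1/n).


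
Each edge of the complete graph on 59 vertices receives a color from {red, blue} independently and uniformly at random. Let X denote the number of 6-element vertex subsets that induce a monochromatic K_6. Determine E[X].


Let X = Σ_S X_S over the C(59, 6) = 45057474 subsets S of size 6, where X_S = 1 if the K_6 on S is monochromatic.
For a fixed S, the K_6 on S has C(6, 2) = 15 edges. P[all 15 edges red] = (1/2)^15, and likewise for blue, so P[monochromatic] = 2·(1/2)^15 = 2^{1 − 15} = 1/16384.
By linearity of expectation: E[X] = C(59, 6) · 2^{1 − 15} = 45057474 · 1/16384 = 22528737/8192.
Numerically: E[X] ≈ 2750.089966.

E[X] = C(59,6)·2^(1−C(6,2)) = 22528737/8192 ≈ 2750.089966.


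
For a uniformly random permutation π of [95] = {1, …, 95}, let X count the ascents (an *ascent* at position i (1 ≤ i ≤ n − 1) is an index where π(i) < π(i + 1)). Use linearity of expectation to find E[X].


Write X = Σ X_I over i = 1, …, 94, with X_I the indicator of one ascent.
There are 94 indicators.
For each fixed i, the pair (π(i), π(i+1)) is a uniformly random ordered pair of distinct values from {1, …, 95}; by symmetry P[π(i) < π(i+1)] = 1/2.
By linearity: E[X] = 94 · (1/2) = (95 − 1) · (1/2) = 47 ≈ 47.0000.

E[X] = 47 = 47.0000.


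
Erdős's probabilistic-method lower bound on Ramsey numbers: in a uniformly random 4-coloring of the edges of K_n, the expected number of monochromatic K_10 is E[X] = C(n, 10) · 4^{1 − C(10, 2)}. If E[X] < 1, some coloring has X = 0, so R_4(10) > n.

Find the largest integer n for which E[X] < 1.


We need C(n, 10) · 4^{1 − 45} < 1, i.e. C(n, 10) < 4^{45 − 1} = 309485009821345068724781056.
Check values of n near the boundary:
  n = 2018: C(2018, 10) = 301820606687612220663963508; 301820606687612220663963508 < 309485009821345068724781056? YES
  n = 2019: C(2019, 10) = 303322949179835278009229628; 303322949179835278009229628 < 309485009821345068724781056? YES
  n = 2020: C(2020, 10) = 304832018578739931133653656; 304832018578739931133653656 < 309485009821345068724781056? YES
  n = 2021: C(2021, 10) = 306347841644770462864800616; 306347841644770462864800616 < 309485009821345068724781056? YES
  n = 2022: C(2022, 10) = 307870445231474093395937796; 307870445231474093395937796 < 309485009821345068724781056? YES
  n = 2023: C(2023, 10) = 309399856285778485315440716; 309399856285778485315440716 < 309485009821345068724781056? YES
  n = 2024: C(2024, 10) = 310936101848269937576192656; 310936101848269937576192656 < 309485009821345068724781056? NO
  n = 2025: C(2025, 10) = 312479209053472269772600560; 312479209053472269772600560 < 309485009821345068724781056? NO
The largest n with C(n, 10) < 309485009821345068724781056 is n = 2023 (where E[X] = 77349964071444621328860179/77371252455336267181195264 ≈ 0.9997249). Hence R_4(10) > 2023, i.e. R_4(10) ≥ 2024.

Largest n = 2023; hence R_4(10) > 2023.


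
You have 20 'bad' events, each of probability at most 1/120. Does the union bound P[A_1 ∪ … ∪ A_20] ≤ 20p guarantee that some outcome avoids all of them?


Union bound: P[∪_{i=1}^{20} A_i] ≤ Σ_i P[A_i] ≤ 20·p = 20·(1/120) = 1/6.
Numerically: 1/6 ≈ 0.167.
Is 1/6 < 1? YES.
Since P[∪ A_i] ≤ 1/6 < 1, the complement has P[∩ A_i^c] ≥ 1 − 1/6 = 5/6 > 0, so some outcome avoids every A_i.

20·p = 1/6 ≈ 0.167; existence CERTIFIED by the union bound.


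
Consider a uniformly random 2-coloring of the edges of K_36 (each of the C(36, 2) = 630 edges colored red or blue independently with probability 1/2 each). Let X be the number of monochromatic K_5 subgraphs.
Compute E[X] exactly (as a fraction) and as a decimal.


Let X = Σ_S X_S over the C(36, 5) = 376992 subsets S of size 5, where X_S = 1 if the K_5 on S is monochromatic.
For a fixed S, the K_5 on S has C(5, 2) = 10 edges. P[all 10 edges red] = (1/2)^10, and likewise for blue, so P[monochromatic] = 2·(1/2)^10 = 2^{1 − 10} = 1/512.
By linearity of expectation: E[X] = C(36, 5) · 2^{1 − 10} = 376992 · 1/512 = 11781/16.
Numerically: E[X] ≈ 736.312500.

E[X] = C(36,5)·2^(1−C(5,2)) = 11781/16 ≈ 736.312500.


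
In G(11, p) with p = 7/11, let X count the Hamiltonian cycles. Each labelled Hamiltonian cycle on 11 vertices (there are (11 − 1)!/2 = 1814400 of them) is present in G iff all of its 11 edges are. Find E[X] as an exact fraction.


K_11 has (11 − 1)!/2 = 1814400 labelled Hamiltonian cycles.
For each such Hamiltonian cycle H, let X_H = 1 if all 11 edges of H are present in G. Then P[X_H = 1] = p^{11} = (7/11)^{11} = 1977326743/285311670611.
By linearity of expectation: E[X] = Σ_H E[X_H] = 1814400 · p^{11} = 1814400 · 1977326743/285311670611 = 3587661642499200/285311670611.
Numerically: E[X] ≈ 1.26e+04.

E[X] = 1814400 · (7/11)^{11} = 3587661642499200/285311670611 ≈ 1.26e+04.
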